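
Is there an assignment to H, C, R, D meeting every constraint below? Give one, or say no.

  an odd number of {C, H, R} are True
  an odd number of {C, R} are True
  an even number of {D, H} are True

H=F, C=T, R=F, D=F

{C, H, R}: 1 true → odd ✓
{C, R}: 1 true → odd ✓
{D, H}: 0 true → even ✓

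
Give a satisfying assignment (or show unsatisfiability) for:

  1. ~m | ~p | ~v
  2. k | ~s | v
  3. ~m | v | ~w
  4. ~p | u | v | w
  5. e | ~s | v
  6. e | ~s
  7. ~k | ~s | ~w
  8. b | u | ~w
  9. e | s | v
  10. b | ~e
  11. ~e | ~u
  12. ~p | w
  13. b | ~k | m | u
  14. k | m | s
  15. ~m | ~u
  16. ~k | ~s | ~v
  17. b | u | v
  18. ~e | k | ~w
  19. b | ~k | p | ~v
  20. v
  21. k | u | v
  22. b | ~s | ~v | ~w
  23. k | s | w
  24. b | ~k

p: False, m: True, k: True, v: True, b: True, s: False, u: False, w: False, e: False

Unit clause (v) forces v = True.
Set p = False.
Set m = True.
  then (~m | ~u) forces u = False.
Set k = True.
  then (~k | ~s | ~v) forces s = False.
  then (b | ~k | p | ~v) forces b = True.
Set w = False.
Set e = False.
All clauses satisfied.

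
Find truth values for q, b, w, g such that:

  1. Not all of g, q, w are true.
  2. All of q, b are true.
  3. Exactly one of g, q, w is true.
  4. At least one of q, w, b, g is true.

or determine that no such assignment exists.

q=T, b=T, w=F, g=F

  (1) {g, q, w}: 1/3 true — not all ✓
  (2) {q, b}: all 2 true ✓
  (3) {g, q, w}: 1 true — exactly one ✓
  (4) {q, w, b, g}: 2 true — at least one ✓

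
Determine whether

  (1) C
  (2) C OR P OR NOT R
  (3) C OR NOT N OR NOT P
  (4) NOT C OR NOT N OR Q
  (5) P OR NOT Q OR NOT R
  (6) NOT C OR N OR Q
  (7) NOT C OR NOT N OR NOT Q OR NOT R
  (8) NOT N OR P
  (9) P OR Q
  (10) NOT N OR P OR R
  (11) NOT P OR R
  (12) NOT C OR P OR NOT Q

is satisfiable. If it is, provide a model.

Unit clause (C) forces C = True.
Try R = False:
  (NOT P OR R) forces P = False.
  (NOT N OR P) forces N = False.
  (NOT C OR N OR Q) forces Q = True.
  clause (NOT C OR P OR NOT Q) is falsified — backtrack.
So R = True.
Try Q = False:
  (NOT C OR NOT N OR Q) forces N = False.
  clause (NOT C OR N OR Q) is falsified — backtrack.
So Q = True.
  then (P OR NOT Q OR NOT R) forces P = True.
  then (NOT C OR NOT N OR NOT Q OR NOT R) forces N = False.
All clauses satisfied.

R = True; C = True; Q = True; N = False; P = True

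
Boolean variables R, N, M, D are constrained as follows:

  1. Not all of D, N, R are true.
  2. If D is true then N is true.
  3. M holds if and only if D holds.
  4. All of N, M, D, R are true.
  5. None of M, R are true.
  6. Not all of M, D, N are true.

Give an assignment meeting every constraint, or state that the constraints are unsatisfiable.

The formula is unsatisfiable.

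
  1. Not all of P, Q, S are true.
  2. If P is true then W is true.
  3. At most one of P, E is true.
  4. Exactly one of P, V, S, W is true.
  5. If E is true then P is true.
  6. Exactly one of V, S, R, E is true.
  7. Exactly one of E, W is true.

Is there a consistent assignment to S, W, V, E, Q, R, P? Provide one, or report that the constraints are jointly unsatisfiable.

S: False; W: True; V: False; E: False; Q: False; R: True; P: False

  (1) {P, Q, S}: 0/3 true — not all ✓
  (2) P=F ⇒ W: vacuous ✓
  (3) {P, E}: 0 true — at most one ✓
  (4) {P, V, S, W}: 1 true — exactly one ✓
  (5) E=F ⇒ P: vacuous ✓
  (6) {V, S, R, E}: 1 true — exactly one ✓
  (7) {E, W}: 1 true — exactly one ✓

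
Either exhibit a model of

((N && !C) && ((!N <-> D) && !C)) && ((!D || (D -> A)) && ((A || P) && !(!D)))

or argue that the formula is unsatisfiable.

Unsatisfiable — no assignment works.

Case D = True: the formula simplifies to ((N && !C) && (!N && !C)) && (A && (A || P)).
  N = True: the conjunct !N is False.
  N = False: the conjunct N is False.
Case D = False: the conjunct !(!D) becomes !(!False) = False.
Both cases fail — unsatisfiable.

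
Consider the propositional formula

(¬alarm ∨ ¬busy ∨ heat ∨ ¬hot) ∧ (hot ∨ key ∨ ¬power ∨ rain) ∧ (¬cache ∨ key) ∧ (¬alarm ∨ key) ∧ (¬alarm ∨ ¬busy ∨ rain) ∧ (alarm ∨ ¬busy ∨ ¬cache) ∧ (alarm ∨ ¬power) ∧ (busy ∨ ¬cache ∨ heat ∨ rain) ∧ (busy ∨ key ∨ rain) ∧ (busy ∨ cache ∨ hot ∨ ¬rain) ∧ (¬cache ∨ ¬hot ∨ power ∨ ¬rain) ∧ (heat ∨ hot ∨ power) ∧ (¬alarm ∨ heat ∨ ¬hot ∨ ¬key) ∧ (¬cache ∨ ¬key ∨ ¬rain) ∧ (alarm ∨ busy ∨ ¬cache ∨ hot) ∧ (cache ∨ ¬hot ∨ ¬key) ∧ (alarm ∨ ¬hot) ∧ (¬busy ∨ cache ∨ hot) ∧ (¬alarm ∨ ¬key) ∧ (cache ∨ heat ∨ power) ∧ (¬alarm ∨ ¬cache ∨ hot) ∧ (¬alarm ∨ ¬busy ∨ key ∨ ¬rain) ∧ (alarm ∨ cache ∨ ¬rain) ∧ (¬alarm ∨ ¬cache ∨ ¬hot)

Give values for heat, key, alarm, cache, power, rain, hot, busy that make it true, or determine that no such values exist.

Set heat = True.
Set key = True.
  then (¬alarm ∨ ¬key) forces alarm = False.
  then (alarm ∨ ¬power) forces power = False.
  then (alarm ∨ ¬hot) forces hot = False.
Try cache = True:
  (alarm ∨ ¬busy ∨ ¬cache) forces busy = False.
  clause (alarm ∨ busy ∨ ¬cache ∨ hot) is falsified — backtrack.
So cache = False.
  then (¬busy ∨ cache ∨ hot) forces busy = False.
  then (alarm ∨ cache ∨ ¬rain) forces rain = False.
All clauses satisfied.

heat=T, key=T, alarm=F, cache=F, power=F, rain=F, hot=F, busy=F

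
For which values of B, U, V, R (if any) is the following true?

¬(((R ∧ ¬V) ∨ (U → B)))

B = False, U = True, V = True, R = True

  ¬(((R ∧ ¬V) ∨ (U → B))) = True
    (R ∧ ¬V) ∨ (U → B) = False
      R ∧ ¬V = False
        ¬V = False
      U → B = False
The formula evaluates to True.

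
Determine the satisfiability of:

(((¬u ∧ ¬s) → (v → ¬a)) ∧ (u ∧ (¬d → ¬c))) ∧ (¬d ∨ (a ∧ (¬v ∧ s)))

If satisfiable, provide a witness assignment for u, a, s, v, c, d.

u=T, a=T, s=F, v=F, c=F, d=F

  ((¬u ∧ ¬s) → (v → ¬a)) ∧ (u ∧ (¬d → ¬c)) = True
    (¬u ∧ ¬s) → (v → ¬a) = True
      ¬u ∧ ¬s = False
        ¬u = False
        ¬s = True
      v → ¬a = True
        ¬a = False
    u ∧ (¬d → ¬c) = True
      ¬d → ¬c = True
        ¬d = True
        ¬c = True
  ¬d ∨ (a ∧ (¬v ∧ s)) = True
    ¬d = True
    a ∧ (¬v ∧ s) = False
      ¬v ∧ s = False
        ¬v = True
Both conjuncts True, so the formula holds.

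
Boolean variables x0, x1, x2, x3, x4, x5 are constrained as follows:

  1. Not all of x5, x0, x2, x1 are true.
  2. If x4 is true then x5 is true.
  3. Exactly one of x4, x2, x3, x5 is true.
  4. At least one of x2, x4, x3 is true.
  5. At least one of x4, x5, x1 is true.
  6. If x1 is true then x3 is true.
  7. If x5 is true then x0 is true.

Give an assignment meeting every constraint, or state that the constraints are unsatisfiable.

x0 = False, x1 = True, x2 = False, x3 = True, x4 = False, x5 = False

  (1) {x5, x0, x2, x1}: 1/4 true — not all ✓
  (2) x4=F ⇒ x5: vacuous ✓
  (3) {x4, x2, x3, x5}: 1 true — exactly one ✓
  (4) {x2, x4, x3}: 1 true — at least one ✓
  (5) {x4, x5, x1}: 1 true — at least one ✓
  (6) x1=T ⇒ x3: T ✓
  (7) x5=F ⇒ x0: vacuous ✓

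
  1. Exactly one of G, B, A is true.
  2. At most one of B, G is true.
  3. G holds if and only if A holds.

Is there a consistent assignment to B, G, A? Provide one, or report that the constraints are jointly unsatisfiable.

B = True; G = False; A = False

  (1) {G, B, A}: 1 true — exactly one ✓
  (2) {B, G}: 1 true — at most one ✓
  (3) G=F, A=F — same ✓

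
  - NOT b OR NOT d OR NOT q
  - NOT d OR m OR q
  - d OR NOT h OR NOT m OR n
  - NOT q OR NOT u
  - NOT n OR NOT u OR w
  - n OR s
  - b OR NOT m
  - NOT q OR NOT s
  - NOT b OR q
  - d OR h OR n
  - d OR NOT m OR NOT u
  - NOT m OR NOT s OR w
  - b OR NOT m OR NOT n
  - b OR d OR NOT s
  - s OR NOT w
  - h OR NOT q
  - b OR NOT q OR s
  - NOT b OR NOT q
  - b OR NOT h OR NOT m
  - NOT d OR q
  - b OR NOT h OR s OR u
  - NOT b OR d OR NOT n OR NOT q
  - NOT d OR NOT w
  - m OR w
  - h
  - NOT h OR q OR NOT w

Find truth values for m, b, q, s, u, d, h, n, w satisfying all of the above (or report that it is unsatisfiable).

Case b = True:
  (NOT b OR q) forces q = True.
  Clause (NOT b OR NOT q) is falsified — contradiction.
Case b = False:
  (b OR NOT m) forces m = False.
  (m OR w) forces w = True.
  (s OR NOT w) forces s = True.
  (NOT q OR NOT s) forces q = False.
  (NOT d OR m OR q) forces d = False.
  Clause (b OR d OR NOT s) is falsified — contradiction.
Both cases fail, so the formula is unsatisfiable.

Unsatisfiable — no assignment works.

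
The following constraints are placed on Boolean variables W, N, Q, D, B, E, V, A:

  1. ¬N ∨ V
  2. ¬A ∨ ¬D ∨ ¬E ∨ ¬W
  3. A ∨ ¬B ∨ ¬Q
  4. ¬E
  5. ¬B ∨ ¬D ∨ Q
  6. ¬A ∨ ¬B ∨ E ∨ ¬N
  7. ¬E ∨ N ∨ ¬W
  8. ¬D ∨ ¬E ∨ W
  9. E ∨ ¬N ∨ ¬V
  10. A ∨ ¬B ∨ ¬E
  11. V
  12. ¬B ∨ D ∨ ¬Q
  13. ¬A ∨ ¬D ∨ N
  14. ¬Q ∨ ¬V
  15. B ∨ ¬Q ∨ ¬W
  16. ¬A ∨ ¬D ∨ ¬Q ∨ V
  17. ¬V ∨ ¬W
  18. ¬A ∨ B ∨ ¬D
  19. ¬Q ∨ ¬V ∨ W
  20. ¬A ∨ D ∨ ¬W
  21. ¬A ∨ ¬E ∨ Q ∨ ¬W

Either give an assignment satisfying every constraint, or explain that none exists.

Unit clause (¬E) forces E = False.
Unit clause (V) forces V = True.
In (¬Q ∨ ¬V) only ¬Q is left, so Q = False.
In (¬V ∨ ¬W) only ¬W is left, so W = False.
In (E ∨ ¬N ∨ ¬V) only ¬N is left, so N = False.
Set D = True.
  then (¬B ∨ ¬D ∨ Q) forces B = False.
  then (¬A ∨ ¬D ∨ N) forces A = False.
All clauses satisfied.

W = False; N = False; Q = False; D = True; B = False; E = False; V = True; A = False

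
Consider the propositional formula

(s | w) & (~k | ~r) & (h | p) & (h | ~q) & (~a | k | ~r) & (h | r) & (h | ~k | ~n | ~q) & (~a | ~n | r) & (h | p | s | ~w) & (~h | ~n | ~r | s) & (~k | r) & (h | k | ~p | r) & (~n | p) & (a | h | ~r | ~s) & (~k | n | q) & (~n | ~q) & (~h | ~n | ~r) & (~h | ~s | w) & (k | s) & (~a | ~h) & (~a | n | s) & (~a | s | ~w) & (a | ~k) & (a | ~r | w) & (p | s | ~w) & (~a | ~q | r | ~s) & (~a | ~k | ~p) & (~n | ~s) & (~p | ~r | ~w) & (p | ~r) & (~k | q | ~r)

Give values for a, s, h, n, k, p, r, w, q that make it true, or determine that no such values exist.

Set a = False.
  then (a | ~k) forces k = False.
  then (k | s) forces s = True.
  then (~n | ~s) forces n = False.
Try h = False:
  (h | p) forces p = True.
  (h | ~q) forces q = False.
  (h | r) forces r = True.
  clause (a | h | ~r | ~s) is falsified — backtrack.
So h = True.
  then (~h | ~s | w) forces w = True.
Set p = False.
  then (p | ~r) forces r = False.
Set q = True.
All clauses satisfied.

a = False, s = True, h = True, n = False, k = False, p = False, r = False, w = True, q = True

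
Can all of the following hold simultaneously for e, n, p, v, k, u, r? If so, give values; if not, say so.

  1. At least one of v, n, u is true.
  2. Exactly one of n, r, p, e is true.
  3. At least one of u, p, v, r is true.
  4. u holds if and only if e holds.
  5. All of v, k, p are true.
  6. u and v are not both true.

e: False, n: False, p: True, v: True, k: True, u: False, r: False

  (1) {v, n, u}: 1 true — at least one ✓
  (2) {n, r, p, e}: 1 true — exactly one ✓
  (3) {u, p, v, r}: 2 true — at least one ✓
  (4) u=F, e=F — same ✓
  (5) {v, k, p}: all 3 true ✓
  (6) u=F, v=T — not both ✓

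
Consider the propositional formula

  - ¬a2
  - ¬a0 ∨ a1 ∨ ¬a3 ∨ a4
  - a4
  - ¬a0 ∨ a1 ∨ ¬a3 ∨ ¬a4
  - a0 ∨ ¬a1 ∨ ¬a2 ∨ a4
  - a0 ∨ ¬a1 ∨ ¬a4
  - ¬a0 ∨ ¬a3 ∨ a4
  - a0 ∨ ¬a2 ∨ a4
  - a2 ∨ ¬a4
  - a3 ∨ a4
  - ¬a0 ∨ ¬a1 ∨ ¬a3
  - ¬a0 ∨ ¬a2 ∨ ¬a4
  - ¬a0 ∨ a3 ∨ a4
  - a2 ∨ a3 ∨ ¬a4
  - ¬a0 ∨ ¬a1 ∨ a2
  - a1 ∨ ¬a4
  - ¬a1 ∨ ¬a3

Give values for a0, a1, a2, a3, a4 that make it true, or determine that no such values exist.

Unsatisfiable — no assignment works.

Case a2 = True:
  Clause (¬a2) is falsified — contradiction.
Case a2 = False:
  (a4) forces a4 = True.
  Clause (a2 ∨ ¬a4) is falsified — contradiction.
Both cases fail, so the formula is unsatisfiable.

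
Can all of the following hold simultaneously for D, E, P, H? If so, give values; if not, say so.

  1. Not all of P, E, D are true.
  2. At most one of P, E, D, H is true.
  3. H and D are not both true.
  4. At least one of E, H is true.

D: False; E: True; P: False; H: False

  (1) {P, E, D}: 1/3 true — not all ✓
  (2) {P, E, D, H}: 1 true — at most one ✓
  (3) H=F, D=F — not both ✓
  (4) {E, H}: 1 true — at least one ✓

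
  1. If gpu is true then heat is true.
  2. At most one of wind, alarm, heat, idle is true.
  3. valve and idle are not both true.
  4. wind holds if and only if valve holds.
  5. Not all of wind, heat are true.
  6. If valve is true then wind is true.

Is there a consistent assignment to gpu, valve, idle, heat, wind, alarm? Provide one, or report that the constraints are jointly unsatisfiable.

gpu = False, valve = False, idle = False, heat = True, wind = False, alarm = False

  (1) gpu=F ⇒ heat: vacuous ✓
  (2) {wind, alarm, heat, idle}: 1 true — at most one ✓
  (3) valve=F, idle=F — not both ✓
  (4) wind=F, valve=F — same ✓
  (5) {wind, heat}: 1/2 true — not all ✓
  (6) valve=F ⇒ wind: vacuous ✓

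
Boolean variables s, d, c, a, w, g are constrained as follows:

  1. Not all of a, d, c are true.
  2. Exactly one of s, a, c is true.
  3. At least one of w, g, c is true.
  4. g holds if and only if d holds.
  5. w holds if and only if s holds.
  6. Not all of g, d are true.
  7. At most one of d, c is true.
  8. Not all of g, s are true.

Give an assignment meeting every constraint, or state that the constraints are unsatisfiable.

s = False; d = False; c = True; a = False; w = False; g = False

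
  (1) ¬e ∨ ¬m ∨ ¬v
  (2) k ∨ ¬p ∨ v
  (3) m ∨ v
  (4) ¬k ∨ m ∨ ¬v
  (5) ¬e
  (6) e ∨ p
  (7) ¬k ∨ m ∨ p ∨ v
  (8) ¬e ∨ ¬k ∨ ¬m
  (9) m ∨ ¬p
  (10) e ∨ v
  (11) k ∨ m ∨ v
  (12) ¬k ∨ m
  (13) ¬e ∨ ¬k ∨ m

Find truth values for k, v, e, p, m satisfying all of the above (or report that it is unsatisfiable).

k=T, v=T, e=F, p=T, m=T

Unit clause (¬e) forces e = False.
In (e ∨ p) only p is left, so p = True.
In (m ∨ ¬p) only m is left, so m = True.
In (e ∨ v) only v is left, so v = True.
Set k = True.
All clauses satisfied.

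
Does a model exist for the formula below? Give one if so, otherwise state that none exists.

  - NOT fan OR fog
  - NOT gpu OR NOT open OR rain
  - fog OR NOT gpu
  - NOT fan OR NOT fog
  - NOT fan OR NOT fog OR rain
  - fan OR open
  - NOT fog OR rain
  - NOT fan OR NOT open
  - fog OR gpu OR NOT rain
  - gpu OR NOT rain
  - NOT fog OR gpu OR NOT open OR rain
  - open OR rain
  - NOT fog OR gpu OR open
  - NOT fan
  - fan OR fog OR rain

fan = False; rain = True; gpu = True; fog = True; open = True

Unit clause (NOT fan) forces fan = False.
In (fan OR open) only open is left, so open = True.
Try rain = False:
  (NOT gpu OR NOT open OR rain) forces gpu = False.
  (NOT fog OR rain) forces fog = False.
  clause (fan OR fog OR rain) is falsified — backtrack.
So rain = True.
  then (gpu OR NOT rain) forces gpu = True.
  then (fog OR NOT gpu) forces fog = True.
All clauses satisfied.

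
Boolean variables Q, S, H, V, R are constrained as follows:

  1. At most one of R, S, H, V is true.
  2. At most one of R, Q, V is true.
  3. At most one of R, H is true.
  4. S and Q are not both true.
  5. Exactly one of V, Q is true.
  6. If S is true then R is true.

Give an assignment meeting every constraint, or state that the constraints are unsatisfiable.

Q=T, S=F, H=F, V=F, R=F

  (1) {R, S, H, V}: 0 true — at most one ✓
  (2) {R, Q, V}: 1 true — at most one ✓
  (3) {R, H}: 0 true — at most one ✓
  (4) S=F, Q=T — not both ✓
  (5) {V, Q}: 1 true — exactly one ✓
  (6) S=F ⇒ R: vacuous ✓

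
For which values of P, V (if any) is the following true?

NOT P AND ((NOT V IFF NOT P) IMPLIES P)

P: False; V: True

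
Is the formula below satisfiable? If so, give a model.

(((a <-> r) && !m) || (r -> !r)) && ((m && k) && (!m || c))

m: True, r: False, k: True, a: True, c: True

  ((a <-> r) && !m) || (r -> !r) = True
    (a <-> r) && !m = False
      a <-> r = False
      !m = False
    r -> !r = True
      !r = True
  (m && k) && (!m || c) = True
    m && k = True
    !m || c = True
      !m = False
Both conjuncts True, so the formula holds.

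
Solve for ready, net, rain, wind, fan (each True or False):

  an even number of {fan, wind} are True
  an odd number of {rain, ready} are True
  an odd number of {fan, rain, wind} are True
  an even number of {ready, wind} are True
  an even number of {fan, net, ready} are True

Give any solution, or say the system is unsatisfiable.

ready=F; net=F; rain=T; wind=F; fan=F

{fan, wind}: 0 true → even ✓
{rain, ready}: 1 true → odd ✓
{fan, rain, wind}: 1 true → odd ✓
{ready, wind}: 0 true → even ✓
{fan, net, ready}: 0 true → even ✓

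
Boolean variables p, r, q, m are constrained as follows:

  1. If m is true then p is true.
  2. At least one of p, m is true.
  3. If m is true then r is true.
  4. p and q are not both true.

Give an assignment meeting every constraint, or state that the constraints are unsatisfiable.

p = True; r = True; q = False; m = False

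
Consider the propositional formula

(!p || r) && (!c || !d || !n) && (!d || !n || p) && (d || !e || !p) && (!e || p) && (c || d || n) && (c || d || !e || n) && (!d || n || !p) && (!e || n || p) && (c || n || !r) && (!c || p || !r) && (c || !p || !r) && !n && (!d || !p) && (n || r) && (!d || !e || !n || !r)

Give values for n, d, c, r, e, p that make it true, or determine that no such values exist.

Unit clause (!n) forces n = False.
In (n || r) only r is left, so r = True.
In (c || n || !r) only c is left, so c = True.
In (!c || p || !r) only p is left, so p = True.
In (!d || !p) only !d is left, so d = False.
In (d || !e || !p) only !e is left, so e = False.
All clauses satisfied.

n=F, d=F, c=T, r=T, e=F, p=T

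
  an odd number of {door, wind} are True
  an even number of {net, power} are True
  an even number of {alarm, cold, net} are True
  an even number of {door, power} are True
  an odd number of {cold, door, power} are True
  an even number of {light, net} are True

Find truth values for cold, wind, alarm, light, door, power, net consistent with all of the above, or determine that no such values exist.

cold: True; wind: False; alarm: False; light: True; door: True; power: True; net: True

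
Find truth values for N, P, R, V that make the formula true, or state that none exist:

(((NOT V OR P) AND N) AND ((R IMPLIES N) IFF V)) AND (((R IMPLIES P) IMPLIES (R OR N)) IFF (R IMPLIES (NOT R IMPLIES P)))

N=T, P=T, R=F, V=T

  ((NOT V OR P) AND N) AND ((R IMPLIES N) IFF V) = True
    (NOT V OR P) AND N = True
      NOT V OR P = True
        NOT V = False
    (R IMPLIES N) IFF V = True
      R IMPLIES N = True
  ((R IMPLIES P) IMPLIES (R OR N)) IFF (R IMPLIES (NOT R IMPLIES P)) = True
    (R IMPLIES P) IMPLIES (R OR N) = True
      R IMPLIES P = True
      R OR N = True
    R IMPLIES (NOT R IMPLIES P) = True
      NOT R IMPLIES P = True
        NOT R = True
Both conjuncts True, so the formula holds.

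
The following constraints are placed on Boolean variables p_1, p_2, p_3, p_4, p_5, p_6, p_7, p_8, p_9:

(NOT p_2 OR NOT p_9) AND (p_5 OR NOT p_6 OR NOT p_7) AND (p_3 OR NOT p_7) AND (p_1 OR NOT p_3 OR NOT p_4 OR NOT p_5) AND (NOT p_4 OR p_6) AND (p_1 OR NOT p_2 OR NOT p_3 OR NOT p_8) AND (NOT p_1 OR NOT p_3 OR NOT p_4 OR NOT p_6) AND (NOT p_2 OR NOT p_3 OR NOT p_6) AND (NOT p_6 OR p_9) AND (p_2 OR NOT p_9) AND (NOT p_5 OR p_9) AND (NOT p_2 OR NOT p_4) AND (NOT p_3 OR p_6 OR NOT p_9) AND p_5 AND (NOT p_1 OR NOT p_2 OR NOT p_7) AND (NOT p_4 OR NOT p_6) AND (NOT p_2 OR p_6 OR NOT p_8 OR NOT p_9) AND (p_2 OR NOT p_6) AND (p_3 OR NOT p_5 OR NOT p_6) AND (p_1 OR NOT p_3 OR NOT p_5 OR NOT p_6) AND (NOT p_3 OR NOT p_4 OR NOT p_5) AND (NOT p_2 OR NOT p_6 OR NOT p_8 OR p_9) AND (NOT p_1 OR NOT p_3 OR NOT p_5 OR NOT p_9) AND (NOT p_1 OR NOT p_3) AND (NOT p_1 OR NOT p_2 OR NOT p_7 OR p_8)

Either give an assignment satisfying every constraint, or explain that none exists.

Case p_5 = True:
  (NOT p_5 OR p_9) forces p_9 = True.
  (NOT p_2 OR NOT p_9) forces p_2 = False.
  Clause (p_2 OR NOT p_9) is falsified — contradiction.
Case p_5 = False:
  Clause (p_5) is falsified — contradiction.
Both cases fail, so the formula is unsatisfiable.

Unsatisfiable — no assignment works.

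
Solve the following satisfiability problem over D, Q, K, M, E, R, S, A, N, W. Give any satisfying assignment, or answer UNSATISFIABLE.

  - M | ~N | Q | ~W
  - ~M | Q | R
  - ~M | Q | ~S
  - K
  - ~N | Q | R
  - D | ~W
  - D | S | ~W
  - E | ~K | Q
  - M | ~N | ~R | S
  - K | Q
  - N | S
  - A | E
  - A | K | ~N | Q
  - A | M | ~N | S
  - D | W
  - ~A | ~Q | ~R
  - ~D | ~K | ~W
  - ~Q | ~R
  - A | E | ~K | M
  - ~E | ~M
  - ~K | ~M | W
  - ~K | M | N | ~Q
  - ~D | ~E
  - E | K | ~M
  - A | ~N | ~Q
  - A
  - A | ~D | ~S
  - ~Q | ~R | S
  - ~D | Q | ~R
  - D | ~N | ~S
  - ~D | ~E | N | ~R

D = True; Q = True; K = True; M = False; E = False; R = False; S = True; A = True; N = True; W = False

Unit clause (K) forces K = True.
Unit clause (A) forces A = True.
Try D = False:
  (D | ~W) forces W = False.
  clause (D | W) is falsified — backtrack.
So D = True.
  then (~D | ~K | ~W) forces W = False.
  then (~K | ~M | W) forces M = False.
  then (~D | ~E) forces E = False.
  then (E | ~K | Q) forces Q = True.
  then (~A | ~Q | ~R) forces R = False.
  then (~K | M | N | ~Q) forces N = True.
Set S = True.
All clauses satisfied.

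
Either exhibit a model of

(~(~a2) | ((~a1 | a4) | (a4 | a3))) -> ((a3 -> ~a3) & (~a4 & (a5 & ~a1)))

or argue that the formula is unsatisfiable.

a1 = False; a2 = True; a3 = False; a4 = False; a5 = True

  (~(~a2) | ((~a1 | a4) | (a4 | a3))) -> ((a3 -> ~a3) & (~a4 & (a5 & ~a1))) = True
    ~(~a2) | ((~a1 | a4) | (a4 | a3)) = True
      ~(~a2) = True
        ~a2 = False
      (~a1 | a4) | (a4 | a3) = True
        ~a1 | a4 = True
          ~a1 = True
        a4 | a3 = False
    (a3 -> ~a3) & (~a4 & (a5 & ~a1)) = True
      a3 -> ~a3 = True
        ~a3 = True
      ~a4 & (a5 & ~a1) = True
        ~a4 = True
        a5 & ~a1 = True
          ~a1 = True
The formula evaluates to True.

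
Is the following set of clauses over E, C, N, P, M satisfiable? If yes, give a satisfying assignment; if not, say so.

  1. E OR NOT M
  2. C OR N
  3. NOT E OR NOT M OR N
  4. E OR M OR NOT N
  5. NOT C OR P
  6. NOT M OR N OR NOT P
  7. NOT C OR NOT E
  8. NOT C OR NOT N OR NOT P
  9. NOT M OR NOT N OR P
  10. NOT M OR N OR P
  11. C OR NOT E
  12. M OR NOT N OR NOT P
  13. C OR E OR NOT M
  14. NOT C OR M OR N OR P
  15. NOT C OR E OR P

E=F; C=T; N=F; P=T; M=F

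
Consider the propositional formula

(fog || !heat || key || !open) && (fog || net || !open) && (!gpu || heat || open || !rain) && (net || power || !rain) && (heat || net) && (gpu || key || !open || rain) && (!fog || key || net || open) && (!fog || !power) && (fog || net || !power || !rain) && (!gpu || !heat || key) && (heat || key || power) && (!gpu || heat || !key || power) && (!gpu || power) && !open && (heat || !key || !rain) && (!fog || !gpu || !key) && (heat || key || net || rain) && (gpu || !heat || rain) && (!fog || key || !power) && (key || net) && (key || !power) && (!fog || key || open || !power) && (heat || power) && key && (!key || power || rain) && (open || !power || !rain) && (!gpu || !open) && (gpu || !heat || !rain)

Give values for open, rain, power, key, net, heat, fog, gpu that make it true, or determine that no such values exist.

Unit clause (!open) forces open = False.
Unit clause (key) forces key = True.
Try rain = True:
  (heat || !key || !rain) forces heat = True.
  (open || !power || !rain) forces power = False.
  (net || power || !rain) forces net = True.
  (!gpu || power) forces gpu = False.
  clause (gpu || !heat || !rain) is falsified — backtrack.
So rain = False.
  then (!key || power || rain) forces power = True.
  then (!fog || !power) forces fog = False.
Set net = False.
  then (heat || net) forces heat = True.
  then (gpu || !heat || rain) forces gpu = True.
All clauses satisfied.

open = False; rain = False; power = True; key = True; net = False; heat = True; fog = False; gpu = True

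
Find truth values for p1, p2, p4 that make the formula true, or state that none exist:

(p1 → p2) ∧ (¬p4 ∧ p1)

p1=T; p2=T; p4=F

  p1 → p2 = True
  ¬p4 ∧ p1 = True
    ¬p4 = True
Both conjuncts True, so the formula holds.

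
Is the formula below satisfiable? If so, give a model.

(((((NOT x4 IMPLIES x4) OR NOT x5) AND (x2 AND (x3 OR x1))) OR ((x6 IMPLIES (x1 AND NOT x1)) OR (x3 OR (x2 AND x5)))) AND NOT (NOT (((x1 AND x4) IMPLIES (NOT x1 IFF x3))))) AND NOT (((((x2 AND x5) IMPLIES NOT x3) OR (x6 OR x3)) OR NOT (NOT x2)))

The formula is unsatisfiable.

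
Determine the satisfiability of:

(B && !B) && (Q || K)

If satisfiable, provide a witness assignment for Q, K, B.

Case B = True: the conjunct !B is False.
Case B = False: the conjunct B is False.
Both cases fail — unsatisfiable.

UNSATISFIABLE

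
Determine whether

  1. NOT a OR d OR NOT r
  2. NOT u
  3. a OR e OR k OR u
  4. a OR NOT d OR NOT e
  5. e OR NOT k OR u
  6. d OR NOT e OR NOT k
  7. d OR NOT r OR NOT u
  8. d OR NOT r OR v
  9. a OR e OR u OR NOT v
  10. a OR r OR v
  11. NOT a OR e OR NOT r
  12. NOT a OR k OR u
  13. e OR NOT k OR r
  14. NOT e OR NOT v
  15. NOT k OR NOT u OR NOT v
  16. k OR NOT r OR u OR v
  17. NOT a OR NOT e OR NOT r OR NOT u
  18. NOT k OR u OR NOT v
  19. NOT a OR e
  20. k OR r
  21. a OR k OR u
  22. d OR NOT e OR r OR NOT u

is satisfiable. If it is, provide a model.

a = True, d = True, e = True, v = False, k = True, u = False, r = False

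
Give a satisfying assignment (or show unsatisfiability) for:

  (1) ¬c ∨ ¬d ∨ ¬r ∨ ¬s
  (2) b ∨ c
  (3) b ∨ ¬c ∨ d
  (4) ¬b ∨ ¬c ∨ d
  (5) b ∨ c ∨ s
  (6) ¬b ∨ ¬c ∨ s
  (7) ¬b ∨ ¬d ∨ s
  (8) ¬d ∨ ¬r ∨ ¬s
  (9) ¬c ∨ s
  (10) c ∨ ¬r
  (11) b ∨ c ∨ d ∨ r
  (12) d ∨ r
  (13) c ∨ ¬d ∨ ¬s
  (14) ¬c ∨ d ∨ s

Set d = True.
Set b = True.
  then (¬b ∨ ¬d ∨ s) forces s = True.
  then (¬d ∨ ¬r ∨ ¬s) forces r = False.
  then (c ∨ ¬d ∨ ¬s) forces c = True.
All clauses satisfied.

d: True, b: True, c: True, s: True, r: False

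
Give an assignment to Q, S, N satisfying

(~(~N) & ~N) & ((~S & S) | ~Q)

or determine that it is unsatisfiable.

The formula is unsatisfiable.

Case N = True: the conjunct ~N is False.
Case N = False: the conjunct ~(~N) becomes ~(~False) = False.
Both cases fail — unsatisfiable.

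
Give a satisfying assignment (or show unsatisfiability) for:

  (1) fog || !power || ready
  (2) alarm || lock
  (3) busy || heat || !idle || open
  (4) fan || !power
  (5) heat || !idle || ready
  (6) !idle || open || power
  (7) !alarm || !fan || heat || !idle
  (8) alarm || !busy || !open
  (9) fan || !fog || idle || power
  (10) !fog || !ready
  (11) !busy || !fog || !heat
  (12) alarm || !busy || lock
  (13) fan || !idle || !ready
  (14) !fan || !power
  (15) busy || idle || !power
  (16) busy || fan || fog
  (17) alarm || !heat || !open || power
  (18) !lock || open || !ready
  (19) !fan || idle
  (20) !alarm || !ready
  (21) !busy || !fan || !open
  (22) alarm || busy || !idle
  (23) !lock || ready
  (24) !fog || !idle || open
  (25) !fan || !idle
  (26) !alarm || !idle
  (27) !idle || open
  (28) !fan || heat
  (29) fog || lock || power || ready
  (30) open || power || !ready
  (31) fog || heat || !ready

Case lock = True:
  (!lock || ready) forces ready = True.
  (!fog || !ready) forces fog = False.
  (!lock || open || !ready) forces open = True.
  (!alarm || !ready) forces alarm = False.
  (alarm || !busy || !open) forces busy = False.
  (busy || fan || fog) forces fan = True.
  (!fan || !power) forces power = False.
  (alarm || !heat || !open || power) forces heat = False.
  Clause (!fan || heat) is falsified — contradiction.
Case lock = False:
  (alarm || lock) forces alarm = True.
  (!alarm || !ready) forces ready = False.
  (!alarm || !idle) forces idle = False.
  (!fan || idle) forces fan = False.
  (fan || !power) forces power = False.
  (fan || !fog || idle || power) forces fog = False.
  Clause (fog || lock || power || ready) is falsified — contradiction.
Both cases fail, so the formula is unsatisfiable.

UNSATISFIABLE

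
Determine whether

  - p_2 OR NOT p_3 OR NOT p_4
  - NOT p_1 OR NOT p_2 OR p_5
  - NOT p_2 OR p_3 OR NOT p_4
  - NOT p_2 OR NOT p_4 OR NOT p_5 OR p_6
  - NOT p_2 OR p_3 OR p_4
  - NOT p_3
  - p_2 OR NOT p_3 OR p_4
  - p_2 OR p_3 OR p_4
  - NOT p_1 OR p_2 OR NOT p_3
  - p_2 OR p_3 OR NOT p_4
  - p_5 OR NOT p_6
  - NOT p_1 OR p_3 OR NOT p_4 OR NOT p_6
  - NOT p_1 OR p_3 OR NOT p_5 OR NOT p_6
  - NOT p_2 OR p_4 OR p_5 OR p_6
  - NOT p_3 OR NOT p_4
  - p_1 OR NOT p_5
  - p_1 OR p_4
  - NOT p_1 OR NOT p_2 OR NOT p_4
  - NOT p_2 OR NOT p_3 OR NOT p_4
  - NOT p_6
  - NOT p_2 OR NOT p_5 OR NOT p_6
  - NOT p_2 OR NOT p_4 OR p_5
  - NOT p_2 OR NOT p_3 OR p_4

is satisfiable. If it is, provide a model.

Unsatisfiable — no assignment works.

Case p_2 = True:
  (NOT p_3) forces p_3 = False.
  (NOT p_2 OR p_3 OR NOT p_4) forces p_4 = False.
  Clause (NOT p_2 OR p_3 OR p_4) is falsified — contradiction.
Case p_2 = False:
  (NOT p_3) forces p_3 = False.
  (p_2 OR p_3 OR p_4) forces p_4 = True.
  Clause (p_2 OR p_3 OR NOT p_4) is falsified — contradiction.
Both cases fail, so the formula is unsatisfiable.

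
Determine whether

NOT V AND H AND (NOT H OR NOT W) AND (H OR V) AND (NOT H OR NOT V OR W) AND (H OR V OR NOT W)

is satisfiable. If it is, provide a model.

W = False, V = False, H = True

Unit clause (NOT V) forces V = False.
Unit clause (H) forces H = True.
In (NOT H OR NOT W) only NOT W is left, so W = False.
All clauses satisfied.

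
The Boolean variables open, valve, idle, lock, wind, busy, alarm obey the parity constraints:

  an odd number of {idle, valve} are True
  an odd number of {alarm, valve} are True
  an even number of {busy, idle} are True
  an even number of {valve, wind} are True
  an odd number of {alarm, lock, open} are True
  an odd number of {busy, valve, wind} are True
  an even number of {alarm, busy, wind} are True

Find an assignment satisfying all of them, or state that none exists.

open = True, valve = False, idle = True, lock = True, wind = False, busy = True, alarm = True

{idle, valve}: 1 true → odd ✓
{alarm, valve}: 1 true → odd ✓
{busy, idle}: 2 true → even ✓
{valve, wind}: 0 true → even ✓
{alarm, lock, open}: 3 true → odd ✓
{busy, valve, wind}: 1 true → odd ✓
{alarm, busy, wind}: 2 true → even ✓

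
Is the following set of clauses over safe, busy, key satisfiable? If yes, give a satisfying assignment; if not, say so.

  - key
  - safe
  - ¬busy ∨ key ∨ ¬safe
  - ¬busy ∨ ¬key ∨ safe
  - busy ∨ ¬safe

safe: True, busy: True, key: True

Unit clause (key) forces key = True.
Unit clause (safe) forces safe = True.
In (busy ∨ ¬safe) only busy is left, so busy = True.
All clauses satisfied.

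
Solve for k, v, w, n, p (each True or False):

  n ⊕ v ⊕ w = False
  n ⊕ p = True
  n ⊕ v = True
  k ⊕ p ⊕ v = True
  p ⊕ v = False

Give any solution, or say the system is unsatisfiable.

k: True, v: True, w: True, n: False, p: True

n ⊕ v ⊕ w = F ⊕ T ⊕ T = False ✓
n ⊕ p = F ⊕ T = True ✓
n ⊕ v = F ⊕ T = True ✓
k ⊕ p ⊕ v = T ⊕ T ⊕ T = True ✓
p ⊕ v = T ⊕ T = False ✓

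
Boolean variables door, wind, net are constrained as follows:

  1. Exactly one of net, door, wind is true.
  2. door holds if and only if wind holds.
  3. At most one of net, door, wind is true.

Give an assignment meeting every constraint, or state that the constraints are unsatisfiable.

door=F, wind=F, net=T

  (1) {net, door, wind}: 1 true — exactly one ✓
  (2) door=F, wind=F — same ✓
  (3) {net, door, wind}: 1 true — at most one ✓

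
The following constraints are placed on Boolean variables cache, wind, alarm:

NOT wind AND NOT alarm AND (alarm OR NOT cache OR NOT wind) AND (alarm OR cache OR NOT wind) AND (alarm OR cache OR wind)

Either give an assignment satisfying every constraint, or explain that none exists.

cache = True; wind = False; alarm = False

Unit clause (NOT wind) forces wind = False.
Unit clause (NOT alarm) forces alarm = False.
In (alarm OR cache OR wind) only cache is left, so cache = True.
Check each clause:
  (NOT wind): NOT wind holds.
  (NOT alarm): NOT alarm holds.
  (alarm OR NOT cache OR NOT wind): NOT wind holds.
  (alarm OR cache OR NOT wind): cache holds.
  (alarm OR cache OR wind): cache holds.
All clauses satisfied.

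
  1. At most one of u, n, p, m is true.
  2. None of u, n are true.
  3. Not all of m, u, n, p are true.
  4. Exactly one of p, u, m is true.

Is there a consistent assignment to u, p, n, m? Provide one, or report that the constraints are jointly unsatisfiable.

u=F, p=T, n=F, m=F

  (1) {u, n, p, m}: 1 true — at most one ✓
  (2) {u, n}: 0 true — none ✓
  (3) {m, u, n, p}: 1/4 true — not all ✓
  (4) {p, u, m}: 1 true — exactly one ✓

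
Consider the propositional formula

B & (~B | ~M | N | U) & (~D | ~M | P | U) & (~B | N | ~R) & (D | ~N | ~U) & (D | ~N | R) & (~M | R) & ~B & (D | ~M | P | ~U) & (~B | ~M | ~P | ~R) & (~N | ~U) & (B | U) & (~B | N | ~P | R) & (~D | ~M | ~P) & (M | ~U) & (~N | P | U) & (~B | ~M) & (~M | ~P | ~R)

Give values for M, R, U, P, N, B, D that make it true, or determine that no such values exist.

The formula is unsatisfiable.

Case B = True:
  Clause (~B) is falsified — contradiction.
Case B = False:
  Clause (B) is falsified — contradiction.
Both cases fail, so the formula is unsatisfiable.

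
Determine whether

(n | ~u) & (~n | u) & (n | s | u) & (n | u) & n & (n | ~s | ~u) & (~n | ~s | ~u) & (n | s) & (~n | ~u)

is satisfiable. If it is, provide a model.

Case n = True:
  (~n | u) forces u = True.
  Clause (~n | ~u) is falsified — contradiction.
Case n = False:
  Clause (n) is falsified — contradiction.
Both cases fail, so the formula is unsatisfiable.

UNSATISFIABLE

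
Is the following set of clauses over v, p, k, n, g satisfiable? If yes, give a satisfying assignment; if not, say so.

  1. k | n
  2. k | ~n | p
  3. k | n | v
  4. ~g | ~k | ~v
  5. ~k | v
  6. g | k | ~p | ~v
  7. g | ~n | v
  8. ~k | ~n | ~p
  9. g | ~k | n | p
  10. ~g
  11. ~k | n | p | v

v = True, p = True, k = True, n = False, g = False

Unit clause (~g) forces g = False.
Try v = False:
  (~k | v) forces k = False.
  (k | n) forces n = True.
  clause (g | ~n | v) is falsified — backtrack.
So v = True.
Set p = True.
  then (g | k | ~p | ~v) forces k = True.
  then (~k | ~n | ~p) forces n = False.
All clauses satisfied.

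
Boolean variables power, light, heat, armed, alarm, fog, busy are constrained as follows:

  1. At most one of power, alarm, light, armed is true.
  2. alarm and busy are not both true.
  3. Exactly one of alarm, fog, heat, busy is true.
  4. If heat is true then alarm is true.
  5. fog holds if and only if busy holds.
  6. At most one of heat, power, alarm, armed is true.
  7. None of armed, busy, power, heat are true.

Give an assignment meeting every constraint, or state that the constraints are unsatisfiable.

power: False, light: False, heat: False, armed: False, alarm: True, fog: False, busy: False

  (1) {power, alarm, light, armed}: 1 true — at most one ✓
  (2) alarm=T, busy=F — not both ✓
  (3) {alarm, fog, heat, busy}: 1 true — exactly one ✓
  (4) heat=F ⇒ alarm: vacuous ✓
  (5) fog=F, busy=F — same ✓
  (6) {heat, power, alarm, armed}: 1 true — at most one ✓
  (7) {armed, busy, power, heat}: 0 true — none ✓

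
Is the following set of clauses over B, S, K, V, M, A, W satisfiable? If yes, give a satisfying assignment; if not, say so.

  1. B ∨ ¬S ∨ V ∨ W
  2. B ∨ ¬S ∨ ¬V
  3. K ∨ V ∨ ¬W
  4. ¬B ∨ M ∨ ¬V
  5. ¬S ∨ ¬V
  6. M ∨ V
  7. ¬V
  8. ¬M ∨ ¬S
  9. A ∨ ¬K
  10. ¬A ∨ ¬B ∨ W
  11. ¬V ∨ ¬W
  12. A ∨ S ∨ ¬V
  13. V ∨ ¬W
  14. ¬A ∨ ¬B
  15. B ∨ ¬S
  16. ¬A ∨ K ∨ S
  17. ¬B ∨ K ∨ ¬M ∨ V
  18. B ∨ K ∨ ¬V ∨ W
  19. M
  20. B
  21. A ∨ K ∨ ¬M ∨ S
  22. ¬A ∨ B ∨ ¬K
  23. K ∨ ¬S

Case B = True:
  (¬V) forces V = False.
  (M ∨ V) forces M = True.
  (¬M ∨ ¬S) forces S = False.
  (V ∨ ¬W) forces W = False.
  (¬A ∨ ¬B ∨ W) forces A = False.
  (A ∨ ¬K) forces K = False.
  Clause (¬B ∨ K ∨ ¬M ∨ V) is falsified — contradiction.
Case B = False:
  Clause (B) is falsified — contradiction.
Both cases fail, so the formula is unsatisfiable.

Unsatisfiable — no assignment works.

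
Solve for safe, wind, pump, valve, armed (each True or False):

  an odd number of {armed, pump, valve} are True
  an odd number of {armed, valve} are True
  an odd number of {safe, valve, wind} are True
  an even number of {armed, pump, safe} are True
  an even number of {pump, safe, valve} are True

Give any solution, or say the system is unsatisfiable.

Adding constraints 2, 4, 5 mod 2: every variable appears an even number of times on the left, so the left side is 0.
But the right sides sum to 1 (mod 2). 0 ≠ 1 — the system is inconsistent.

The formula is unsatisfiable.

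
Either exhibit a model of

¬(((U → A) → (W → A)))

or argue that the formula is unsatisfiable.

U: False, W: True, A: False

  ¬(((U → A) → (W → A))) = True
    (U → A) → (W → A) = False
      U → A = True
      W → A = False
The formula evaluates to True.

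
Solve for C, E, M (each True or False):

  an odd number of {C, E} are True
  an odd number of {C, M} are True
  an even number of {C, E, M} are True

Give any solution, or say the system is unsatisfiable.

C=F, E=T, M=T

{C, E}: 1 true → odd ✓
{C, M}: 1 true → odd ✓
{C, E, M}: 2 true → even ✓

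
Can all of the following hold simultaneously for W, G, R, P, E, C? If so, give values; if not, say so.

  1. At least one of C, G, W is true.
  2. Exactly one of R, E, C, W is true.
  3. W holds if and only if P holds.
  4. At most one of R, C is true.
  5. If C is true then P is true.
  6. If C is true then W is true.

W = True, G = True, R = False, P = True, E = False, C = False

  (1) {C, G, W}: 2 true — at least one ✓
  (2) {R, E, C, W}: 1 true — exactly one ✓
  (3) W=T, P=T — same ✓
  (4) {R, C}: 0 true — at most one ✓
  (5) C=F ⇒ P: vacuous ✓
  (6) C=F ⇒ W: vacuous ✓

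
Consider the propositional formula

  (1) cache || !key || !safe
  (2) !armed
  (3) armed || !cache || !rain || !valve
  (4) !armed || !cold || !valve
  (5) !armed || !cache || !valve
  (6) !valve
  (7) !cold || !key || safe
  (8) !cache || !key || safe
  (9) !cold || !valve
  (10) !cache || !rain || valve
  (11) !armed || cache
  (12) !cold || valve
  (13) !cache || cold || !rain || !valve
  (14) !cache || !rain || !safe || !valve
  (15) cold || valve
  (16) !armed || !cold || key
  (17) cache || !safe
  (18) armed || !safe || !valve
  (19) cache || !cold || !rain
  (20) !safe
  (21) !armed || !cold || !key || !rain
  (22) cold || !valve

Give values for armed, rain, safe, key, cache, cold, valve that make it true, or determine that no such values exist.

UNSATISFIABLE

Case armed = True:
  Clause (!armed) is falsified — contradiction.
Case armed = False:
  (!valve) forces valve = False.
  (!cold || valve) forces cold = False.
  Clause (cold || valve) is falsified — contradiction.
Both cases fail, so the formula is unsatisfiable.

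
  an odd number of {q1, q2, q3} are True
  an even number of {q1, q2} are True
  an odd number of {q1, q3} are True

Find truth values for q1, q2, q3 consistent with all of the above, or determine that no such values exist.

q1: False, q2: False, q3: True

{q1, q2, q3}: 1 true → odd ✓
{q1, q2}: 0 true → even ✓
{q1, q3}: 1 true → odd ✓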